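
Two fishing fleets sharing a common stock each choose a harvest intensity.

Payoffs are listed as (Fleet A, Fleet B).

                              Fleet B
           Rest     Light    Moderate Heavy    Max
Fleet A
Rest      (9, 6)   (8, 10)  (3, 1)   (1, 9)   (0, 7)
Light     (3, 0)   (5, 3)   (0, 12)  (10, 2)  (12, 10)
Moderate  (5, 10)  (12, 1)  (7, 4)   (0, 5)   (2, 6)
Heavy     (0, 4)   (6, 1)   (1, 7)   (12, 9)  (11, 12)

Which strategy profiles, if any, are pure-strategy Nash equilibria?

(Rest, Rest): Fleet B can switch to Light (6 → 10). Not NE.
(Rest, Light): Fleet A can switch to Moderate (8 → 12). Not NE.
(Rest, Moderate): Fleet A can switch to Moderate (3 → 7). Not NE.
(Rest, Heavy): Fleet A can switch to Light (1 → 10). Not NE.
(Rest, Max): Fleet A can switch to Light (0 → 12). Not NE.
(Light, Rest): Fleet A can switch to Rest (3 → 9). Not NE.
(Light, Light): Fleet A can switch to Rest (5 → 8). Not NE.
(Light, Moderate): Fleet A can switch to Rest (0 → 3). Not NE.
(Light, Heavy): Fleet A can switch to Heavy (10 → 12). Not NE.
(Light, Max): Fleet B can switch to Moderate (10 → 12). Not NE.
(The remaining 10 profiles each have a profitable deviation by the same check.)

none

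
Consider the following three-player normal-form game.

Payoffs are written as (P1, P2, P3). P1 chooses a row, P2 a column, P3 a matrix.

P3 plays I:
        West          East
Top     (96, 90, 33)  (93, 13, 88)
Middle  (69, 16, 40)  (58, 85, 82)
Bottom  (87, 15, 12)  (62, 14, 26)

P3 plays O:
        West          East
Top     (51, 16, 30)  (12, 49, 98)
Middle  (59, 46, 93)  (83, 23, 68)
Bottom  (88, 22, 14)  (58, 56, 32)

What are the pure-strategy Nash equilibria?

(Top, West, I): P1 gets 96, best alternative 87; P2 gets 90, best alternative 13; P3 gets 33, best alternative 30. No profitable deviation — NE.
(Top, West, O): P1 can switch to Middle (51 → 59). Not NE.
(Top, East, I): P2 can switch to West (13 → 90). Not NE.
(Top, East, O): P1 can switch to Middle (12 → 83). Not NE.
(Middle, West, I): P1 can switch to Top (69 → 96). Not NE.
(Middle, West, O): P1 can switch to Bottom (59 → 88). Not NE.
(Middle, East, I): P1 can switch to Top (58 → 93). Not NE.
(Middle, East, O): P2 can switch to West (23 → 46). Not NE.
(Bottom, West, I): P1 can switch to Top (87 → 96). Not NE.
(The remaining 3 profiles each have a profitable deviation by the same check.)

The unique pure-strategy Nash equilibrium is (Top, West, I).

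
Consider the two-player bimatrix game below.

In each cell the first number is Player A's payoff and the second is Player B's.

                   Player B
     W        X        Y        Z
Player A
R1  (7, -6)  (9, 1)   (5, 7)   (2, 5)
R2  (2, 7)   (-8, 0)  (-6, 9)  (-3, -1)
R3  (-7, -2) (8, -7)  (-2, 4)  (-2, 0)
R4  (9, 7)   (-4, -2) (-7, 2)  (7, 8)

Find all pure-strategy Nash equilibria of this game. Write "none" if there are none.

(R1, Y); (R4, Z)

Check each profile: it is a Nash equilibrium iff no player can strictly gain by switching unilaterally.
(R1, W): Player A can switch to R4 (7 → 9). Not NE.
(R1, X): Player B can switch to Y (1 → 7). Not NE.
(R1, Y): Player A gets 5, best alternative -2; Player B gets 7, best alternative 5. No profitable deviation — NE.
(R1, Z): Player A can switch to R4 (2 → 7). Not NE.
(R2, W): Player A can switch to R1 (2 → 7). Not NE.
(R2, X): Player A can switch to R1 (-8 → 9). Not NE.
(R2, Y): Player A can switch to R1 (-6 → 5). Not NE.
(R2, Z): Player A can switch to R1 (-3 → 2). Not NE.
(R3, W): Player A can switch to R1 (-7 → 7). Not NE.
(R3, X): Player A can switch to R1 (8 → 9). Not NE.
(R3, Y): Player A can switch to R1 (-2 → 5). Not NE.
(R3, Z): Player A can switch to R1 (-2 → 2). Not NE.
(R4, W): Player B can switch to Z (7 → 8). Not NE.
(R4, Z): Player A gets 7, best alternative 2; Player B gets 8, best alternative 7. No profitable deviation — NE.
(The remaining 2 profiles each have a profitable deviation by the same check.)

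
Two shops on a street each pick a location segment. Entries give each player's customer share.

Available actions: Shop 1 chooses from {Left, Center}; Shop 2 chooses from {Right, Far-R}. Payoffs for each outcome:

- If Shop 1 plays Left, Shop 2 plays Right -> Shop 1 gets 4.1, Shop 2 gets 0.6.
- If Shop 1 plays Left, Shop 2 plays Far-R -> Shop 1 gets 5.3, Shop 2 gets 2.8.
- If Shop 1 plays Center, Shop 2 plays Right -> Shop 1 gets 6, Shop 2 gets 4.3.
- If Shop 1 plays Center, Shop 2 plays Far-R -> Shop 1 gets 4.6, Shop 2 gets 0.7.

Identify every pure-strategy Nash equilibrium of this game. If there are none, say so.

(Left, Far-R), (Center, Right)

(Left, Right): Shop 1 can switch to Center (4.1 → 6). Not NE.
(Left, Far-R): Shop 1 gets 5.3, best alternative 4.6; Shop 2 gets 2.8, best alternative 0.6. No profitable deviation — NE.
(Center, Right): Shop 1 gets 6, best alternative 4.1; Shop 2 gets 4.3, best alternative 0.7. No profitable deviation — NE.
(Center, Far-R): Shop 1 can switch to Left (4.6 → 5.3). Not NE.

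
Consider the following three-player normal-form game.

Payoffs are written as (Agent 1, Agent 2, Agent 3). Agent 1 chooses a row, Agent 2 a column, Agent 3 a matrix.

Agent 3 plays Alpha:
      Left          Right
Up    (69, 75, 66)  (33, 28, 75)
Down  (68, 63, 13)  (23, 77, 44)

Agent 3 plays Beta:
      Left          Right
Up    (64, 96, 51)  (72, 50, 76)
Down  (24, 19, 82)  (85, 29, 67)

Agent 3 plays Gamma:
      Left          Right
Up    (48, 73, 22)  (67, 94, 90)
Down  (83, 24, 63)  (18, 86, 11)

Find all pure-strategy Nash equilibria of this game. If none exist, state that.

Agent 1 against (Left, Alpha): payoffs 69, 68 → best response Up.
Agent 1 against (Left, Beta): payoffs 64, 24 → best response Up.
Agent 1 against (Left, Gamma): payoffs 48, 83 → best response Down.
Agent 1 against (Right, Alpha): payoffs 33, 23 → best response Up.
Agent 1 against (Right, Beta): payoffs 72, 85 → best response Down.
Agent 1 against (Right, Gamma): payoffs 67, 18 → best response Up.
Agent 2 against (Up, Alpha): payoffs 75, 28 → best response Left.
Agent 2 against (Up, Beta): payoffs 96, 50 → best response Left.
Agent 2 against (Up, Gamma): payoffs 73, 94 → best response Right.
Agent 2 against (Down, Alpha): payoffs 63, 77 → best response Right.
Agent 2 against (Down, Beta): payoffs 19, 29 → best response Right.
Agent 2 against (Down, Gamma): payoffs 24, 86 → best response Right.
Agent 3 against (Up, Left): payoffs 66, 51, 22 → best response Alpha.
Agent 3 against (Up, Right): payoffs 75, 76, 90 → best response Gamma.
Agent 3 against (Down, Left): payoffs 13, 82, 63 → best response Beta.
Agent 3 against (Down, Right): payoffs 44, 67, 11 → best response Beta.
Mutual best responses: (Up, Left, Alpha); (Up, Right, Gamma); (Down, Right, Beta).

The pure Nash equilibria are (Up, Left, Alpha) and (Up, Right, Gamma) and (Down, Right, Beta).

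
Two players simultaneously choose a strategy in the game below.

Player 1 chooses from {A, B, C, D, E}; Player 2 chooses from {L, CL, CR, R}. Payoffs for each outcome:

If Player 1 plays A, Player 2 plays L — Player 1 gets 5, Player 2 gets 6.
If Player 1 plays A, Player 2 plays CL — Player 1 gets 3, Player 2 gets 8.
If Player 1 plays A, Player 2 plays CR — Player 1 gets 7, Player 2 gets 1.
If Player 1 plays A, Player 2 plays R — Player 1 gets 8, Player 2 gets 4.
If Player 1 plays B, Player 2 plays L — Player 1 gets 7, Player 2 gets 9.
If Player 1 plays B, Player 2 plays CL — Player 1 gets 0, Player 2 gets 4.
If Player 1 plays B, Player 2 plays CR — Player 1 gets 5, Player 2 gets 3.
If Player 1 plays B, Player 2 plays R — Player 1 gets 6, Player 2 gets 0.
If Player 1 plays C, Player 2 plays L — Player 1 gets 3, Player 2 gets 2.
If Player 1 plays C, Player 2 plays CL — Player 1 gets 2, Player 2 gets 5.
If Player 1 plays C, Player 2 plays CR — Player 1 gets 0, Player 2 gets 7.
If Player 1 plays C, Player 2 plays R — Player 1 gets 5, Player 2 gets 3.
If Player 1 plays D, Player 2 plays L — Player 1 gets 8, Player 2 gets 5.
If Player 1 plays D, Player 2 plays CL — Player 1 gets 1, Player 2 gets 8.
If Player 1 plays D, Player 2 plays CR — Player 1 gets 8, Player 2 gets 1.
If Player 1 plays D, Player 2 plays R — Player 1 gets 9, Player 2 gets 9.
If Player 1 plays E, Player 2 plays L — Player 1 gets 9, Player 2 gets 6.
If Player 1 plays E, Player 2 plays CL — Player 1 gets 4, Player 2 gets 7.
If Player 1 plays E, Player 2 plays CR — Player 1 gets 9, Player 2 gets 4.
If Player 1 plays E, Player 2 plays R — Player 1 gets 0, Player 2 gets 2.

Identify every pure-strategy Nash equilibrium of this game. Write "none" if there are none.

Pure-strategy Nash equilibria: (D, R); (E, CL)

Player 1 against L: payoffs 5, 7, 3, 8, 9 → best response E.
Player 1 against CL: payoffs 3, 0, 2, 1, 4 → best response E.
Player 1 against CR: payoffs 7, 5, 0, 8, 9 → best response E.
Player 1 against R: payoffs 8, 6, 5, 9, 0 → best response D.
Player 2 against A: payoffs 6, 8, 1, 4 → best response CL.
Player 2 against B: payoffs 9, 4, 3, 0 → best response L.
Player 2 against C: payoffs 2, 5, 7, 3 → best response CR.
Player 2 against D: payoffs 5, 8, 1, 9 → best response R.
Player 2 against E: payoffs 6, 7, 4, 2 → best response CL.
Mutual best responses: (D, R); (E, CL).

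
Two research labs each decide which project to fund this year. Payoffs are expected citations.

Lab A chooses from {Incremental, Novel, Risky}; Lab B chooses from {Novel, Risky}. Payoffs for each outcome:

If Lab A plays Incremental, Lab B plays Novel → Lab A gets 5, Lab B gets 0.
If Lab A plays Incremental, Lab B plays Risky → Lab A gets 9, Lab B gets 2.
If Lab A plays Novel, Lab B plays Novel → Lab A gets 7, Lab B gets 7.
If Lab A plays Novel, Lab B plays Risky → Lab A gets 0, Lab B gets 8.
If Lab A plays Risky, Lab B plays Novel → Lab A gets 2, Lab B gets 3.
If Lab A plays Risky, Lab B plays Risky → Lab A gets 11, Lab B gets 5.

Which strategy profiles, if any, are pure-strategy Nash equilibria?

Lab A against Novel: payoffs 5, 7, 2 → best response Novel.
Lab A against Risky: payoffs 9, 0, 11 → best response Risky.
Lab B against Incremental: payoffs 0, 2 → best response Risky.
Lab B against Novel: payoffs 7, 8 → best response Risky.
Lab B against Risky: payoffs 3, 5 → best response Risky.
Mutual best responses: (Risky, Risky).

The unique pure-strategy Nash equilibrium is (Risky, Risky).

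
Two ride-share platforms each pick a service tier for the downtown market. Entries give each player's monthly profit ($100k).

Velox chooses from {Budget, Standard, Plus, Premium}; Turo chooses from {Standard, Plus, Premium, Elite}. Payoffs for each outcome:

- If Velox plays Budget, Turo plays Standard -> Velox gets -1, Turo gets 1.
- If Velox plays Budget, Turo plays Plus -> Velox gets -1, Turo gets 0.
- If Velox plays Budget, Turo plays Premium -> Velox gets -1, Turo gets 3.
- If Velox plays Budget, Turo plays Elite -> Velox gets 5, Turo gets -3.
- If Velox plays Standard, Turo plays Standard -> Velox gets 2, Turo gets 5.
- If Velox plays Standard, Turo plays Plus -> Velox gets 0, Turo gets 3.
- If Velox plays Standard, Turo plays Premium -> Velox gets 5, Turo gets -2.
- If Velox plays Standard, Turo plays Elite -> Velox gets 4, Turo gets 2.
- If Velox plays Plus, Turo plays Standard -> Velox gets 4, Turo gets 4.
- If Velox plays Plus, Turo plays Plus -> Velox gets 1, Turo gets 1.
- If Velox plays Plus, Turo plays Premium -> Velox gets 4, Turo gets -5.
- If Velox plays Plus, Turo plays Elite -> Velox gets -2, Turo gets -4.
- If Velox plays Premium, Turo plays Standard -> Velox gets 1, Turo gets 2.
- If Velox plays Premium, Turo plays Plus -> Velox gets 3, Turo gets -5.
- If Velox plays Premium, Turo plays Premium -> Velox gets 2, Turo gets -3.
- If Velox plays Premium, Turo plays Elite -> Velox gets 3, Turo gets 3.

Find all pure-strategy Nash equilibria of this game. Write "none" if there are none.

Pure NE: (Plus, Standard)

Check each profile: it is a Nash equilibrium iff no player can strictly gain by switching unilaterally.
(Budget, Standard): Velox can switch to Standard (-1 → 2). Not NE.
(Budget, Plus): Velox can switch to Standard (-1 → 0). Not NE.
(Budget, Premium): Velox can switch to Standard (-1 → 5). Not NE.
(Budget, Elite): Turo can switch to Standard (-3 → 1). Not NE.
(Standard, Standard): Velox can switch to Plus (2 → 4). Not NE.
(Standard, Plus): Velox can switch to Plus (0 → 1). Not NE.
(Standard, Premium): Turo can switch to Standard (-2 → 5). Not NE.
(Standard, Elite): Velox can switch to Budget (4 → 5). Not NE.
(Plus, Standard): Velox gets 4, best alternative 2; Turo gets 4, best alternative 1. No profitable deviation — NE.
(Plus, Plus): Velox can switch to Premium (1 → 3). Not NE.
(Plus, Premium): Velox can switch to Standard (4 → 5). Not NE.
(Plus, Elite): Velox can switch to Budget (-2 → 5). Not NE.
(Premium, Standard): Velox can switch to Standard (1 → 2). Not NE.
(The remaining 3 profiles each have a profitable deviation by the same check.)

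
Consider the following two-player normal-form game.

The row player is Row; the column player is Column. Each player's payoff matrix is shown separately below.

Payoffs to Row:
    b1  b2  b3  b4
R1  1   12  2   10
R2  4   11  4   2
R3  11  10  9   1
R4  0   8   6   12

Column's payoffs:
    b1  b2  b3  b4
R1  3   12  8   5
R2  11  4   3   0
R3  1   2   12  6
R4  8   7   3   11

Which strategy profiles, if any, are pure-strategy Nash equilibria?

The pure Nash equilibria are (R1, b2); (R3, b3); (R4, b4).

Row against b1: payoffs 1, 4, 11, 0 → best response R3.
Row against b2: payoffs 12, 11, 10, 8 → best response R1.
Row against b3: payoffs 2, 4, 9, 6 → best response R3.
Row against b4: payoffs 10, 2, 1, 12 → best response R4.
Column against R1: payoffs 3, 12, 8, 5 → best response b2.
Column against R2: payoffs 11, 4, 3, 0 → best response b1.
Column against R3: payoffs 1, 2, 12, 6 → best response b3.
Column against R4: payoffs 8, 7, 3, 11 → best response b4.
Mutual best responses: (R1, b2); (R3, b3); (R4, b4).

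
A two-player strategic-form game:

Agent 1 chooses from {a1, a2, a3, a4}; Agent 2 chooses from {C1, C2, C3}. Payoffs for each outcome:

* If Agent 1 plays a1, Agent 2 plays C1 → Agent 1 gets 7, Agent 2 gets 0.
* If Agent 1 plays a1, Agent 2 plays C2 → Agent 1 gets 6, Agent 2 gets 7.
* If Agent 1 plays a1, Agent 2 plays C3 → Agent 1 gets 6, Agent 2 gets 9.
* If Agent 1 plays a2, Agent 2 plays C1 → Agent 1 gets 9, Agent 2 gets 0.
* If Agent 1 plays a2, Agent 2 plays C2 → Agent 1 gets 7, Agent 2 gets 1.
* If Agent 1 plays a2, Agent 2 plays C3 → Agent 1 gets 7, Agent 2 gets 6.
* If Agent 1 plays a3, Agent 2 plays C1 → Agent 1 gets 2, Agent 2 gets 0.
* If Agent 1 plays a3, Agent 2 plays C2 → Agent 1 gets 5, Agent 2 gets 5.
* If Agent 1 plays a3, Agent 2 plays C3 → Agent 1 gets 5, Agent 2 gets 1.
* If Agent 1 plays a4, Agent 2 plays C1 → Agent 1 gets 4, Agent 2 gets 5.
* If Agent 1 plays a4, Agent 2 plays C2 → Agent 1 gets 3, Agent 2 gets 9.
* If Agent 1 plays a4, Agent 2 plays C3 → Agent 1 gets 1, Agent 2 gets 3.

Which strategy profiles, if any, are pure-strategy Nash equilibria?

(a2, C3)

Agent 1 against C1: payoffs 7, 9, 2, 4 → best response a2.
Agent 1 against C2: payoffs 6, 7, 5, 3 → best response a2.
Agent 1 against C3: payoffs 6, 7, 5, 1 → best response a2.
Agent 2 against a1: payoffs 0, 7, 9 → best response C3.
Agent 2 against a2: payoffs 0, 1, 6 → best response C3.
Agent 2 against a3: payoffs 0, 5, 1 → best response C2.
Agent 2 against a4: payoffs 5, 9, 3 → best response C2.
Mutual best responses: (a2, C3).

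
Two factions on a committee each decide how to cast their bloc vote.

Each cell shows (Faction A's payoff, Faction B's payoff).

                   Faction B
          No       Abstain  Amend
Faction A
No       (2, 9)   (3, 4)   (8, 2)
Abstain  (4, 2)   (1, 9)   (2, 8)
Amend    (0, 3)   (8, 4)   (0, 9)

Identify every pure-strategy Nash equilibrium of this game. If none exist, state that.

Faction A against No: payoffs 2, 4, 0 → best response Abstain.
Faction A against Abstain: payoffs 3, 1, 8 → best response Amend.
Faction A against Amend: payoffs 8, 2, 0 → best response No.
Faction B against No: payoffs 9, 4, 2 → best response No.
Faction B against Abstain: payoffs 2, 9, 8 → best response Abstain.
Faction B against Amend: payoffs 3, 4, 9 → best response Amend.
No profile is a mutual best response for all players.

none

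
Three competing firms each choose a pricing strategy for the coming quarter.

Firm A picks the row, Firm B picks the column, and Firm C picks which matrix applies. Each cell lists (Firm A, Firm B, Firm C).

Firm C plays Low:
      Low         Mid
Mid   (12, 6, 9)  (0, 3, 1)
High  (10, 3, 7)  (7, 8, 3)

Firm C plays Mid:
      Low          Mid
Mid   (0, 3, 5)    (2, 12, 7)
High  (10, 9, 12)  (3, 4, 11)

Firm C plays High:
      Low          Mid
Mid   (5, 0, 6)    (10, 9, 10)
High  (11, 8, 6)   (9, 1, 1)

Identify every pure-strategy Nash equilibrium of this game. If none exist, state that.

Pure-strategy Nash equilibria: (Mid, Low, Low), (Mid, Mid, High), (High, Low, Mid)

For each strategy profile, look for a profitable unilateral deviation.
(Mid, Low, Low): Firm A gets 12, best alternative 10; Firm B gets 6, best alternative 3; Firm C gets 9, best alternative 6. No profitable deviation — NE.
(Mid, Low, Mid): Firm A can switch to High (0 → 10). Not NE.
(Mid, Low, High): Firm A can switch to High (5 → 11). Not NE.
(Mid, Mid, Low): Firm A can switch to High (0 → 7). Not NE.
(Mid, Mid, Mid): Firm A can switch to High (2 → 3). Not NE.
(Mid, Mid, High): Firm A gets 10, best alternative 9; Firm B gets 9, best alternative 0; Firm C gets 10, best alternative 7. No profitable deviation — NE.
(High, Low, Low): Firm A can switch to Mid (10 → 12). Not NE.
(High, Low, Mid): Firm A gets 10, best alternative 0; Firm B gets 9, best alternative 4; Firm C gets 12, best alternative 7. No profitable deviation — NE.
(High, Low, High): Firm C can switch to Low (6 → 7). Not NE.
(The remaining 3 profiles each have a profitable deviation by the same check.)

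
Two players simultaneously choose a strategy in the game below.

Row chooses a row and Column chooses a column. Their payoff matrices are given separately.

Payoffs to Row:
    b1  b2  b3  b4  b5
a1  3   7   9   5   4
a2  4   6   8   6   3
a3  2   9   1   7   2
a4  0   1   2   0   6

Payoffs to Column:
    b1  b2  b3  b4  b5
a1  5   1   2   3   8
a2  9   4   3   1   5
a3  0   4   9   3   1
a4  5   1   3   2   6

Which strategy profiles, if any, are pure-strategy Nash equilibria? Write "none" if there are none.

Row against b1: payoffs 3, 4, 2, 0 → best response a2.
Row against b2: payoffs 7, 6, 9, 1 → best response a3.
Row against b3: payoffs 9, 8, 1, 2 → best response a1.
Row against b4: payoffs 5, 6, 7, 0 → best response a3.
Row against b5: payoffs 4, 3, 2, 6 → best response a4.
Column against a1: payoffs 5, 1, 2, 3, 8 → best response b5.
Column against a2: payoffs 9, 4, 3, 1, 5 → best response b1.
Column against a3: payoffs 0, 4, 9, 3, 1 → best response b3.
Column against a4: payoffs 5, 1, 3, 2, 6 → best response b5.
Mutual best responses: (a2, b1); (a4, b5).

(a2, b1), (a4, b5)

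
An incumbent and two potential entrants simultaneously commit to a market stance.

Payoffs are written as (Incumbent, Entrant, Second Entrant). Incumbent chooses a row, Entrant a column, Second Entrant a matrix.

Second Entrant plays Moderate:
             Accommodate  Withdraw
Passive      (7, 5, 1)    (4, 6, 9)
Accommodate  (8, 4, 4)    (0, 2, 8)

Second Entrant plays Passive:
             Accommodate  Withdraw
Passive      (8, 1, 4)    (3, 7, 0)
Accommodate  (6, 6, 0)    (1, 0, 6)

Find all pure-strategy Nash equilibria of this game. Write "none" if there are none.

(Passive, Withdraw, Moderate), (Accommodate, Accommodate, Moderate)

(Passive, Accommodate, Moderate): Incumbent can switch to Accommodate (7 → 8). Not NE.
(Passive, Accommodate, Passive): Entrant can switch to Withdraw (1 → 7). Not NE.
(Passive, Withdraw, Moderate): Incumbent gets 4, best alternative 0; Entrant gets 6, best alternative 5; Second Entrant gets 9, best alternative 0. No profitable deviation — NE.
(Passive, Withdraw, Passive): Second Entrant can switch to Moderate (0 → 9). Not NE.
(Accommodate, Accommodate, Moderate): Incumbent gets 8, best alternative 7; Entrant gets 4, best alternative 2; Second Entrant gets 4, best alternative 0. No profitable deviation — NE.
(Accommodate, Accommodate, Passive): Incumbent can switch to Passive (6 → 8). Not NE.
(Accommodate, Withdraw, Moderate): Incumbent can switch to Passive (0 → 4). Not NE.
(Accommodate, Withdraw, Passive): Incumbent can switch to Passive (1 → 3). Not NE.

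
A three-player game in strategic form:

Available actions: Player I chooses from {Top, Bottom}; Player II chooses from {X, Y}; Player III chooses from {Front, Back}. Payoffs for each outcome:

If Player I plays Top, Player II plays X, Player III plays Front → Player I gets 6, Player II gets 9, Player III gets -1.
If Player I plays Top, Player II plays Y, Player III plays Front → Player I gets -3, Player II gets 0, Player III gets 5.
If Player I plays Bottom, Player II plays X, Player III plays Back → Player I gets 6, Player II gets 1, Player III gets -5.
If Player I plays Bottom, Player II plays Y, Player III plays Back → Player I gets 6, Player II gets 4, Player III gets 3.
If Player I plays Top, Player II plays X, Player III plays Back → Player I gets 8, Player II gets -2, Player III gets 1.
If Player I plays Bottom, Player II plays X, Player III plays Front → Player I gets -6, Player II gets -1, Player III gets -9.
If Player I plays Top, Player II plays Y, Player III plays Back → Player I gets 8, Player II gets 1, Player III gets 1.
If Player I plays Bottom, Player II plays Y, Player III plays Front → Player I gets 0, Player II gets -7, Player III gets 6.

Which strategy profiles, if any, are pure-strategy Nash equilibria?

none

For each strategy profile, look for a profitable unilateral deviation.
(Top, X, Front): Player III can switch to Back (-1 → 1). Not NE.
(Top, X, Back): Player II can switch to Y (-2 → 1). Not NE.
(Top, Y, Front): Player I can switch to Bottom (-3 → 0). Not NE.
(Top, Y, Back): Player III can switch to Front (1 → 5). Not NE.
(Bottom, X, Front): Player I can switch to Top (-6 → 6). Not NE.
(Bottom, X, Back): Player I can switch to Top (6 → 8). Not NE.
(Bottom, Y, Front): Player II can switch to X (-7 → -1). Not NE.
(Bottom, Y, Back): Player I can switch to Top (6 → 8). Not NE.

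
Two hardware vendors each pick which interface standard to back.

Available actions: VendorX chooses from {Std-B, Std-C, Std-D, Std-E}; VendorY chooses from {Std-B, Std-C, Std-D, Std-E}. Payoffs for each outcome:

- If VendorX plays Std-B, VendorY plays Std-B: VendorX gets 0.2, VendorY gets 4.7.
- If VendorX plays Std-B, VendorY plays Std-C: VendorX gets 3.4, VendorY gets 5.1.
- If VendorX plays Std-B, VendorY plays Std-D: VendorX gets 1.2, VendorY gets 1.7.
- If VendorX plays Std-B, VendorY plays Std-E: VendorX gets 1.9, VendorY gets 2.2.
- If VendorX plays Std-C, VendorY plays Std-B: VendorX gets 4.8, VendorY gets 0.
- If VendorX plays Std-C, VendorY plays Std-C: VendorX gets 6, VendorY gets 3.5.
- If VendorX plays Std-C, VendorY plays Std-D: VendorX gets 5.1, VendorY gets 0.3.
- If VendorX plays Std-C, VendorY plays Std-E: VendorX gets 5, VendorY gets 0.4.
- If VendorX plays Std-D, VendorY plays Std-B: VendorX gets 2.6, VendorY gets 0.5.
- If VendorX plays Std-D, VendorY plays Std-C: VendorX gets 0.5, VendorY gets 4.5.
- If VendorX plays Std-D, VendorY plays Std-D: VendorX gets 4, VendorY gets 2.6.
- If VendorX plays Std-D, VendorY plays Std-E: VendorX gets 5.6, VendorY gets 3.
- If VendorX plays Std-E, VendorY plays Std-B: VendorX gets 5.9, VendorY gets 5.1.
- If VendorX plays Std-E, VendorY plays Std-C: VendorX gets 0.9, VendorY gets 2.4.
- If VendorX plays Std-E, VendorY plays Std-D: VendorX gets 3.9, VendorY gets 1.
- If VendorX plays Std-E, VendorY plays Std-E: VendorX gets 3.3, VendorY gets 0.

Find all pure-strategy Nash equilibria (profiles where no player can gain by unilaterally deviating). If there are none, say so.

Mark each player's best response to every combination of opponents' strategies; a profile where every player is best-responding is a pure Nash equilibrium.
VendorX against Std-B: payoffs 0.2, 4.8, 2.6, 5.9 → best response Std-E.
VendorX against Std-C: payoffs 3.4, 6, 0.5, 0.9 → best response Std-C.
VendorX against Std-D: payoffs 1.2, 5.1, 4, 3.9 → best response Std-C.
VendorX against Std-E: payoffs 1.9, 5, 5.6, 3.3 → best response Std-D.
VendorY against Std-B: payoffs 4.7, 5.1, 1.7, 2.2 → best response Std-C.
VendorY against Std-C: payoffs 0, 3.5, 0.3, 0.4 → best response Std-C.
VendorY against Std-D: payoffs 0.5, 4.5, 2.6, 3 → best response Std-C.
VendorY against Std-E: payoffs 5.1, 2.4, 1, 0 → best response Std-B.
Mutual best responses: (Std-C, Std-C); (Std-E, Std-B).

(Std-C, Std-C) and (Std-E, Std-B)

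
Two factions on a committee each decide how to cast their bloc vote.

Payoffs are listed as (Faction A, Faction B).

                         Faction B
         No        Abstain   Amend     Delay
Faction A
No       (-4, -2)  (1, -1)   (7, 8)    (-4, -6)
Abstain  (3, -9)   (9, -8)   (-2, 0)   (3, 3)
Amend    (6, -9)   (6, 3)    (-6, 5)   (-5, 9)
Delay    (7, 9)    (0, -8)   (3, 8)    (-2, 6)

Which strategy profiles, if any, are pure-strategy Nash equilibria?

Faction A against No: payoffs -4, 3, 6, 7 → best response Delay.
Faction A against Abstain: payoffs 1, 9, 6, 0 → best response Abstain.
Faction A against Amend: payoffs 7, -2, -6, 3 → best response No.
Faction A against Delay: payoffs -4, 3, -5, -2 → best response Abstain.
Faction B against No: payoffs -2, -1, 8, -6 → best response Amend.
Faction B against Abstain: payoffs -9, -8, 0, 3 → best response Delay.
Faction B against Amend: payoffs -9, 3, 5, 9 → best response Delay.
Faction B against Delay: payoffs 9, -8, 8, 6 → best response No.
Mutual best responses: (No, Amend); (Abstain, Delay); (Delay, No).

The pure Nash equilibria are (No, Amend), (Abstain, Delay), (Delay, No).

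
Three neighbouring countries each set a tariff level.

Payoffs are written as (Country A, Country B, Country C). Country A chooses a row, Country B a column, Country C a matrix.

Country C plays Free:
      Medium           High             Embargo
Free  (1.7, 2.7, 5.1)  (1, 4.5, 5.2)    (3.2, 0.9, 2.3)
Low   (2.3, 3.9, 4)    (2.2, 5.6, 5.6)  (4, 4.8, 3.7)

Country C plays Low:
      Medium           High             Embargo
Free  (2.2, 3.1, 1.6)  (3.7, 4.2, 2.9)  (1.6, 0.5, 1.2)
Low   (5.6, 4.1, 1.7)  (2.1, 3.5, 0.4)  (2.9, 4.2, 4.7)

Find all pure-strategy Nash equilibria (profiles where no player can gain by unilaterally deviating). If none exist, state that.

(Low, High, Free), (Low, Embargo, Low)

Country A against (Medium, Free): payoffs 1.7, 2.3 → best response Low.
Country A against (Medium, Low): payoffs 2.2, 5.6 → best response Low.
Country A against (High, Free): payoffs 1, 2.2 → best response Low.
Country A against (High, Low): payoffs 3.7, 2.1 → best response Free.
Country A against (Embargo, Free): payoffs 3.2, 4 → best response Low.
Country A against (Embargo, Low): payoffs 1.6, 2.9 → best response Low.
Country B against (Free, Free): payoffs 2.7, 4.5, 0.9 → best response High.
Country B against (Free, Low): payoffs 3.1, 4.2, 0.5 → best response High.
Country B against (Low, Free): payoffs 3.9, 5.6, 4.8 → best response High.
Country B against (Low, Low): payoffs 4.1, 3.5, 4.2 → best response Embargo.
Country C against (Free, Medium): payoffs 5.1, 1.6 → best response Free.
Country C against (Free, High): payoffs 5.2, 2.9 → best response Free.
Country C against (Free, Embargo): payoffs 2.3, 1.2 → best response Free.
Country C against (Low, Medium): payoffs 4, 1.7 → best response Free.
Country C against (Low, High): payoffs 5.6, 0.4 → best response Free.
Country C against (Low, Embargo): payoffs 3.7, 4.7 → best response Low.
Mutual best responses: (Low, High, Free); (Low, Embargo, Low).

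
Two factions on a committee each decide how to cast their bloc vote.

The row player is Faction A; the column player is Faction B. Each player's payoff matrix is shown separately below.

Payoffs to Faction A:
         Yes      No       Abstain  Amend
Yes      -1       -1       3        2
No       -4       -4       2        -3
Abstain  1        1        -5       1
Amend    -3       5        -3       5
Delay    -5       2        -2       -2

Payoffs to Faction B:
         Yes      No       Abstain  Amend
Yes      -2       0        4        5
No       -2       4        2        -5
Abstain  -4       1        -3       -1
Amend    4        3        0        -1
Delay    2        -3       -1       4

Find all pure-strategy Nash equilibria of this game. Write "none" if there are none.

Mark each player's best response to every combination of opponents' strategies; a profile where every player is best-responding is a pure Nash equilibrium.
Faction A against Yes: payoffs -1, -4, 1, -3, -5 → best response Abstain.
Faction A against No: payoffs -1, -4, 1, 5, 2 → best response Amend.
Faction A against Abstain: payoffs 3, 2, -5, -3, -2 → best response Yes.
Faction A against Amend: payoffs 2, -3, 1, 5, -2 → best response Amend.
Faction B against Yes: payoffs -2, 0, 4, 5 → best response Amend.
Faction B against No: payoffs -2, 4, 2, -5 → best response No.
Faction B against Abstain: payoffs -4, 1, -3, -1 → best response No.
Faction B against Amend: payoffs 4, 3, 0, -1 → best response Yes.
Faction B against Delay: payoffs 2, -3, -1, 4 → best response Amend.
No profile is a mutual best response for all players.

none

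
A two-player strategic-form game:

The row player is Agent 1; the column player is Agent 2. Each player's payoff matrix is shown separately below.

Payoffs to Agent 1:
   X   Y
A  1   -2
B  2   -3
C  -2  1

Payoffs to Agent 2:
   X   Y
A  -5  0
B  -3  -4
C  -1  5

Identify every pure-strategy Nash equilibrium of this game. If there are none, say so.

(A, X): Agent 1 can switch to B (1 → 2). Not NE.
(A, Y): Agent 1 can switch to C (-2 → 1). Not NE.
(B, X): Agent 1 gets 2, best alternative 1; Agent 2 gets -3, best alternative -4. No profitable deviation — NE.
(B, Y): Agent 1 can switch to A (-3 → -2). Not NE.
(C, X): Agent 1 can switch to A (-2 → 1). Not NE.
(C, Y): Agent 1 gets 1, best alternative -2; Agent 2 gets 5, best alternative -1. No profitable deviation — NE.

(B, X) and (C, Y)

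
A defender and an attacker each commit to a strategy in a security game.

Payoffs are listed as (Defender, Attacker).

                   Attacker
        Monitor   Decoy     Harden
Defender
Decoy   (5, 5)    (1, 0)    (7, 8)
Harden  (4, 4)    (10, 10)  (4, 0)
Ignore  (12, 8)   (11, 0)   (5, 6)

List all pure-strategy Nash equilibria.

Pure-strategy Nash equilibria: (Decoy, Harden); (Ignore, Monitor)

Defender against Monitor: payoffs 5, 4, 12 → best response Ignore.
Defender against Decoy: payoffs 1, 10, 11 → best response Ignore.
Defender against Harden: payoffs 7, 4, 5 → best response Decoy.
Attacker against Decoy: payoffs 5, 0, 8 → best response Harden.
Attacker against Harden: payoffs 4, 10, 0 → best response Decoy.
Attacker against Ignore: payoffs 8, 0, 6 → best response Monitor.
Mutual best responses: (Decoy, Harden); (Ignore, Monitor).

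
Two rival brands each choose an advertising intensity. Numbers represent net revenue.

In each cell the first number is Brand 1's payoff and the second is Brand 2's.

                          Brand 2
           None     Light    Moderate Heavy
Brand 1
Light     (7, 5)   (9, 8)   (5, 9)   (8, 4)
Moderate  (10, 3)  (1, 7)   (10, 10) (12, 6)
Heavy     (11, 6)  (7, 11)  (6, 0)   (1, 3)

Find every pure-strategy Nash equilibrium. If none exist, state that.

(Moderate, Moderate)

Brand 1 against None: payoffs 7, 10, 11 → best response Heavy.
Brand 1 against Light: payoffs 9, 1, 7 → best response Light.
Brand 1 against Moderate: payoffs 5, 10, 6 → best response Moderate.
Brand 1 against Heavy: payoffs 8, 12, 1 → best response Moderate.
Brand 2 against Light: payoffs 5, 8, 9, 4 → best response Moderate.
Brand 2 against Moderate: payoffs 3, 7, 10, 6 → best response Moderate.
Brand 2 against Heavy: payoffs 6, 11, 0, 3 → best response Light.
Mutual best responses: (Moderate, Moderate).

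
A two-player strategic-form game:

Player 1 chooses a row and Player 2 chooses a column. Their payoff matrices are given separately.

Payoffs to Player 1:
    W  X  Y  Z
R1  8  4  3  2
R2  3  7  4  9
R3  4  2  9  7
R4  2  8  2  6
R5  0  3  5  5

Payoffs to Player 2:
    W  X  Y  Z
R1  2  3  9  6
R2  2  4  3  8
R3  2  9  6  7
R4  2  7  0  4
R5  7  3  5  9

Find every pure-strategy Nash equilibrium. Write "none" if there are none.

Player 1 against W: payoffs 8, 3, 4, 2, 0 → best response R1.
Player 1 against X: payoffs 4, 7, 2, 8, 3 → best response R4.
Player 1 against Y: payoffs 3, 4, 9, 2, 5 → best response R3.
Player 1 against Z: payoffs 2, 9, 7, 6, 5 → best response R2.
Player 2 against R1: payoffs 2, 3, 9, 6 → best response Y.
Player 2 against R2: payoffs 2, 4, 3, 8 → best response Z.
Player 2 against R3: payoffs 2, 9, 6, 7 → best response X.
Player 2 against R4: payoffs 2, 7, 0, 4 → best response X.
Player 2 against R5: payoffs 7, 3, 5, 9 → best response Z.
Mutual best responses: (R2, Z); (R4, X).

The pure Nash equilibria are (R2, Z) and (R4, X).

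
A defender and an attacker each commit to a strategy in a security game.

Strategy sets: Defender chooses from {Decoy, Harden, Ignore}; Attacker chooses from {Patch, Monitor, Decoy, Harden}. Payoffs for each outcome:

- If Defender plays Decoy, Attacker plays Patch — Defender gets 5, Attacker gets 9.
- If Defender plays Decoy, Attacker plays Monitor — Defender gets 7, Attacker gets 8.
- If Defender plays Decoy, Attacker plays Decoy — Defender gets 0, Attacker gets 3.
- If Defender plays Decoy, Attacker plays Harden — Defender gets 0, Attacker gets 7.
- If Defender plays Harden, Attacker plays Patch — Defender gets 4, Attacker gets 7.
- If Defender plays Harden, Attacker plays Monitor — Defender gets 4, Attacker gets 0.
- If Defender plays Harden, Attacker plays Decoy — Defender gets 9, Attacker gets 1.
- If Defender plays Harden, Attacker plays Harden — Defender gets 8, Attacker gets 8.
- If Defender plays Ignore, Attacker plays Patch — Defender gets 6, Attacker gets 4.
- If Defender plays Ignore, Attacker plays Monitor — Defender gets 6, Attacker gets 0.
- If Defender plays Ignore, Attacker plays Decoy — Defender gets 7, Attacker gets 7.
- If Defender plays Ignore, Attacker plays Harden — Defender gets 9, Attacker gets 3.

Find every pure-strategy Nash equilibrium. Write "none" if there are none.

There is no pure-strategy Nash equilibrium.

Defender against Patch: payoffs 5, 4, 6 → best response Ignore.
Defender against Monitor: payoffs 7, 4, 6 → best response Decoy.
Defender against Decoy: payoffs 0, 9, 7 → best response Harden.
Defender against Harden: payoffs 0, 8, 9 → best response Ignore.
Attacker against Decoy: payoffs 9, 8, 3, 7 → best response Patch.
Attacker against Harden: payoffs 7, 0, 1, 8 → best response Harden.
Attacker against Ignore: payoffs 4, 0, 7, 3 → best response Decoy.
No profile is a mutual best response for all players.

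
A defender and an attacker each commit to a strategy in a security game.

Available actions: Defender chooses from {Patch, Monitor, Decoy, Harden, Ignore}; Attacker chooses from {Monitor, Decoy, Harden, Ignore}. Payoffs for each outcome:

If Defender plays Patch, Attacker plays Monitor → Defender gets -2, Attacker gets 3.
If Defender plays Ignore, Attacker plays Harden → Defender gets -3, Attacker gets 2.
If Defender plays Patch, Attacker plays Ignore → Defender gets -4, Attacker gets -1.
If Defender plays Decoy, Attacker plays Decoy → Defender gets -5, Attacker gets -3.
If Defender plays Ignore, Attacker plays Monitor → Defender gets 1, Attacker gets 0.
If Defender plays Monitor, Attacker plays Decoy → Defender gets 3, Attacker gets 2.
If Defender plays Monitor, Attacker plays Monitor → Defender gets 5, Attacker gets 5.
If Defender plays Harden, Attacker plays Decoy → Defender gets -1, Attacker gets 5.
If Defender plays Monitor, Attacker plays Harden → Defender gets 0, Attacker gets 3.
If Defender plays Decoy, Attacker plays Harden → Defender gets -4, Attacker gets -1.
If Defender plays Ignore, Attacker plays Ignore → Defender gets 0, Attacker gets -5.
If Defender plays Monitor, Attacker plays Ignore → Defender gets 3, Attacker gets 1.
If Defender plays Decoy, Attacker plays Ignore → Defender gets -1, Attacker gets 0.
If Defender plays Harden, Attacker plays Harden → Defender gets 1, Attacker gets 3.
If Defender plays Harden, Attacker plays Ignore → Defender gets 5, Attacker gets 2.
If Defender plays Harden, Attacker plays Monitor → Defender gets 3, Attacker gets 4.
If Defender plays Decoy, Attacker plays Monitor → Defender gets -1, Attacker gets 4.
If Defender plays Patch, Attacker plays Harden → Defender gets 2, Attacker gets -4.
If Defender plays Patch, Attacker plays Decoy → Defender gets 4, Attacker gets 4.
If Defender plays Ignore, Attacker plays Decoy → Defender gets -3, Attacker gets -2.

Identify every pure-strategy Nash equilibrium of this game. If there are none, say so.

For each player, find the best response to each opponent profile; mutual best responses are the pure NE.
Defender against Monitor: payoffs -2, 5, -1, 3, 1 → best response Monitor.
Defender against Decoy: payoffs 4, 3, -5, -1, -3 → best response Patch.
Defender against Harden: payoffs 2, 0, -4, 1, -3 → best response Patch.
Defender against Ignore: payoffs -4, 3, -1, 5, 0 → best response Harden.
Attacker against Patch: payoffs 3, 4, -4, -1 → best response Decoy.
Attacker against Monitor: payoffs 5, 2, 3, 1 → best response Monitor.
Attacker against Decoy: payoffs 4, -3, -1, 0 → best response Monitor.
Attacker against Harden: payoffs 4, 5, 3, 2 → best response Decoy.
Attacker against Ignore: payoffs 0, -2, 2, -5 → best response Harden.
Mutual best responses: (Patch, Decoy); (Monitor, Monitor).

(Patch, Decoy); (Monitor, Monitor)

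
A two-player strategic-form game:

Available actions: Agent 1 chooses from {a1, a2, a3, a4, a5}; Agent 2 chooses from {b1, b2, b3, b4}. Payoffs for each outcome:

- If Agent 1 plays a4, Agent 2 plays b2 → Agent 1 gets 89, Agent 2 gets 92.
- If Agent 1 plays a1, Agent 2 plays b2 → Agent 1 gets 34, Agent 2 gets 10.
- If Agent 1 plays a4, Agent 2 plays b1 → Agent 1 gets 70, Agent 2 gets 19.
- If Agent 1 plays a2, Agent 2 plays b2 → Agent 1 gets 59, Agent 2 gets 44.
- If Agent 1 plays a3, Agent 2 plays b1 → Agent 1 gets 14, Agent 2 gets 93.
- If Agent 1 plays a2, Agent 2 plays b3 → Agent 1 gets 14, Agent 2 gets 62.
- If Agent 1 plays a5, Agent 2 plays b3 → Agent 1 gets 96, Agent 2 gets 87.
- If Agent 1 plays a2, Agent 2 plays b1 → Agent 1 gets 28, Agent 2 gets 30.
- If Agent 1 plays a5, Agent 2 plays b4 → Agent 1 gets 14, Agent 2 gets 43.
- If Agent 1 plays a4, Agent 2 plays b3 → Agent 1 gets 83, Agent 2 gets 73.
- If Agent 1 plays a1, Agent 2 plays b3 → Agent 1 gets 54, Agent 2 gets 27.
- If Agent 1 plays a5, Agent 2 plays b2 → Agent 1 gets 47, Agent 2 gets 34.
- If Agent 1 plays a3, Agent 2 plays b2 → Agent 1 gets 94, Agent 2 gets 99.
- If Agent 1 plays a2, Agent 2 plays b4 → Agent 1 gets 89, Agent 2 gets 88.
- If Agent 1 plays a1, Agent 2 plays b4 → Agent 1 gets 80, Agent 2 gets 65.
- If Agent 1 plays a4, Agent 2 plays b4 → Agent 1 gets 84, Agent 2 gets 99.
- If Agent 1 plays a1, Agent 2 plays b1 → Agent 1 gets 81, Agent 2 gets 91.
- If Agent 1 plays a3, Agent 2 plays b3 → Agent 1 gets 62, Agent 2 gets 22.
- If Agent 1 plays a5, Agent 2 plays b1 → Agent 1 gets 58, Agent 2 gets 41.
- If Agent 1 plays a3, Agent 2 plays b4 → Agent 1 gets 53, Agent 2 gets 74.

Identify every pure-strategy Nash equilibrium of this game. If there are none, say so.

(a1, b1): Agent 1 gets 81, best alternative 70; Agent 2 gets 91, best alternative 65. No profitable deviation — NE.
(a1, b2): Agent 1 can switch to a2 (34 → 59). Not NE.
(a1, b3): Agent 1 can switch to a3 (54 → 62). Not NE.
(a1, b4): Agent 1 can switch to a2 (80 → 89). Not NE.
(a2, b1): Agent 1 can switch to a1 (28 → 81). Not NE.
(a2, b2): Agent 1 can switch to a3 (59 → 94). Not NE.
(a2, b3): Agent 1 can switch to a1 (14 → 54). Not NE.
(a2, b4): Agent 1 gets 89, best alternative 84; Agent 2 gets 88, best alternative 62. No profitable deviation — NE.
(a3, b1): Agent 1 can switch to a1 (14 → 81). Not NE.
(a3, b2): Agent 1 gets 94, best alternative 89; Agent 2 gets 99, best alternative 93. No profitable deviation — NE.
(a3, b3): Agent 1 can switch to a4 (62 → 83). Not NE.
(a5, b3): Agent 1 gets 96, best alternative 83; Agent 2 gets 87, best alternative 43. No profitable deviation — NE.
(The remaining 8 profiles each have a profitable deviation by the same check.)

The pure Nash equilibria are (a1, b1); (a2, b4); (a3, b2); (a5, b3).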